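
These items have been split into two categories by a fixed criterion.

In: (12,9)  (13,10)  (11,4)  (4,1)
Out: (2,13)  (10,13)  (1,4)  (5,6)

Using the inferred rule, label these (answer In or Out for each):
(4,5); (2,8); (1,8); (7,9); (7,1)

Out, Out, Out, Out, In

Every 'In' example satisfies: first > second. None of the 'Out' examples do.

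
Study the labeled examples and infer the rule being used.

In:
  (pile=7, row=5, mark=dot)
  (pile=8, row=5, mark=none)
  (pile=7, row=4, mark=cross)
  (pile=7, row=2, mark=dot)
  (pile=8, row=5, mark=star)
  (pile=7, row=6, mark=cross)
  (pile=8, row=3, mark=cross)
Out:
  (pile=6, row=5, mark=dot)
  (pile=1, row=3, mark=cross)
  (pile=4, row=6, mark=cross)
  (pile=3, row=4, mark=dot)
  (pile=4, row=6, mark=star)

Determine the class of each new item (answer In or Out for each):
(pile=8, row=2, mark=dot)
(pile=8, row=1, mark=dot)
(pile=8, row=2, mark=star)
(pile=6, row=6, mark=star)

In, In, In, Out

A rule that fits every label: pile ≥ 7 — true of each 'In' example, false of each 'Out' one.
(pile=8, row=2, mark=dot) — pile = 8, hence In. (pile=8, row=1, mark=dot) — pile = 8, hence In. (pile=8, row=2, mark=star) — pile = 8, hence In. (pile=6, row=6, mark=star) — pile = 6, hence Out.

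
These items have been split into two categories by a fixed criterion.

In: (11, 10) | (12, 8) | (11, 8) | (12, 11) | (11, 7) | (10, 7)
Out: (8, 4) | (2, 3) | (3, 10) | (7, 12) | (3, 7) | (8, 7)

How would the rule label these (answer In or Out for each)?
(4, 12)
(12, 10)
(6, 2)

Out, In, Out

The pattern is that an item is 'In' exactly when: first ≥ 10.
(4, 12): Out (first 4). (12, 10): In (first 12). (6, 2): Out (first 6).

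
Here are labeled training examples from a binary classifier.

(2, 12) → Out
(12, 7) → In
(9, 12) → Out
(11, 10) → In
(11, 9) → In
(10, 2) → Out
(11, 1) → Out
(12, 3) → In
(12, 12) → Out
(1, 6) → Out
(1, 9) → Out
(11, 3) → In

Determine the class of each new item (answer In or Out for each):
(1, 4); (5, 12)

Out, Out

All 'In' examples share one property — first > second AND sum ≥ 14 — and every 'Out' example lacks it.
(1, 4) → 1 < 4, 1+4 = 5 → Out.
(5, 12) → 5 < 12, 5+12 = 17 → Out.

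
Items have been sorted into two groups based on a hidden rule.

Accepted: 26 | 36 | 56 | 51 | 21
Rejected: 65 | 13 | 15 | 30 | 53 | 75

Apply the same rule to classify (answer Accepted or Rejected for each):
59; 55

A rule that fits every label: ≡ 1 (mod 5) — true of each 'Accepted' example, false of each 'Rejected' one.
59 — 59 mod 5 = 4, hence Rejected.
55 — 55 mod 5 = 0, hence Rejected.

Rejected, Rejected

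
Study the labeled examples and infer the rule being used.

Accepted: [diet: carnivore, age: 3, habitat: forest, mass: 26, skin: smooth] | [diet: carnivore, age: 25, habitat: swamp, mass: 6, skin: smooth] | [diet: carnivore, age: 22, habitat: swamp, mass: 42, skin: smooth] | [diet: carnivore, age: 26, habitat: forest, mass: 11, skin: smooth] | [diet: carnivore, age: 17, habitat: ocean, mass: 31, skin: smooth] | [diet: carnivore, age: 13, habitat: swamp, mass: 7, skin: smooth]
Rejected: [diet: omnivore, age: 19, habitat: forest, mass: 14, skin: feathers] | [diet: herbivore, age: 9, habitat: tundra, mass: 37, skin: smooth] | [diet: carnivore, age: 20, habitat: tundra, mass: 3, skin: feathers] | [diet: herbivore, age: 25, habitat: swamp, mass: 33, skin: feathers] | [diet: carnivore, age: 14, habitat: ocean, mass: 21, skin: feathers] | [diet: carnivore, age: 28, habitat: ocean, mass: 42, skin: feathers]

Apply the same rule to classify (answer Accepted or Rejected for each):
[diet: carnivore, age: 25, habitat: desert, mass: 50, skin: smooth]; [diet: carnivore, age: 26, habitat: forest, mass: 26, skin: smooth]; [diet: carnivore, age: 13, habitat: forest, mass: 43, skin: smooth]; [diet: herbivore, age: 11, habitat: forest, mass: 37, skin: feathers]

Accepted, Accepted, Accepted, Rejected

The pattern is that an item is 'Accepted' exactly when: skin is smooth AND diet is carnivore.
Accepted: [diet: carnivore, age: 25, habitat: desert, mass: 50, skin: smooth], since skin is smooth, diet is carnivore. Accepted: [diet: carnivore, age: 26, habitat: forest, mass: 26, skin: smooth], since skin is smooth, diet is carnivore. Accepted: [diet: carnivore, age: 13, habitat: forest, mass: 43, skin: smooth], since skin is smooth, diet is carnivore. Rejected: [diet: herbivore, age: 11, habitat: forest, mass: 37, skin: feathers], since skin is feathers, diet is herbivore.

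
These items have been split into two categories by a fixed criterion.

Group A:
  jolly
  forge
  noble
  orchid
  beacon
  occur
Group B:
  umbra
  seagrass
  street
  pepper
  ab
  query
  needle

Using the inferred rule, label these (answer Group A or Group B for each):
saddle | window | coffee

Checking candidate rules against both groups, what survives is: contains 'o'.
Group B: saddle, since no 'o'.
Group A: window, since has 'o'.
Group A: coffee, since has 'o'.

Group B, Group A, Group A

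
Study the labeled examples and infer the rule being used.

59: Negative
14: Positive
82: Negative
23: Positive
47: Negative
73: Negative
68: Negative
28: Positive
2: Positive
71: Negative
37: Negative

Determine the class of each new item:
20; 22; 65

The classifier is using: at most 28.
20: Positive (20 ≤ 28). 22: Positive (22 ≤ 28). 65: Negative (65 > 28).

Positive, Positive, Negative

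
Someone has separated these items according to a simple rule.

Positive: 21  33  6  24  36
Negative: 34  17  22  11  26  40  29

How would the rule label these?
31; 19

Negative, Negative

'Positive' ⟺ multiple of 3.
31: 31 = 3·10 + 1 — fails the rule, so Negative.
19: 19 = 3·6 + 1 — fails the rule, so Negative.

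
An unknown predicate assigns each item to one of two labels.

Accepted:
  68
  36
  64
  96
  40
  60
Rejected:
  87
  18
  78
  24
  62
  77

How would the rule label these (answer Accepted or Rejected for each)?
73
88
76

Rejected, Accepted, Accepted

The common property of the 'Accepted' items is: multiple of 4 AND at least 36. No 'Rejected' item has it.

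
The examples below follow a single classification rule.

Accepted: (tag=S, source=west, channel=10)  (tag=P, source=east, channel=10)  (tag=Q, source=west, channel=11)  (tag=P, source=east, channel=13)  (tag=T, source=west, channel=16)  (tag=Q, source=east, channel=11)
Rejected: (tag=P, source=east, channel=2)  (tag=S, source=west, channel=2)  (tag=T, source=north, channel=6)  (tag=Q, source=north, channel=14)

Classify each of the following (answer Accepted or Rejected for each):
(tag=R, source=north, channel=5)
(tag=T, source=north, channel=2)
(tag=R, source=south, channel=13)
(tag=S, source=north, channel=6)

Rejected, Rejected, Accepted, Rejected

Every 'Accepted' example satisfies: channel ≥ 10 AND channel ≠ 14. None of the 'Rejected' examples do.
(tag=R, source=north, channel=5) — channel = 5, hence Rejected. (tag=T, source=north, channel=2) — channel = 2, hence Rejected. (tag=R, source=south, channel=13) — channel = 13, hence Accepted. (tag=S, source=north, channel=6) — channel = 6, hence Rejected.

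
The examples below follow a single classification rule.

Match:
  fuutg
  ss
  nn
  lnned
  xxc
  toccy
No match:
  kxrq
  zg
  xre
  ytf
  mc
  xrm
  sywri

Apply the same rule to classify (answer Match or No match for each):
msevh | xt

No match, No match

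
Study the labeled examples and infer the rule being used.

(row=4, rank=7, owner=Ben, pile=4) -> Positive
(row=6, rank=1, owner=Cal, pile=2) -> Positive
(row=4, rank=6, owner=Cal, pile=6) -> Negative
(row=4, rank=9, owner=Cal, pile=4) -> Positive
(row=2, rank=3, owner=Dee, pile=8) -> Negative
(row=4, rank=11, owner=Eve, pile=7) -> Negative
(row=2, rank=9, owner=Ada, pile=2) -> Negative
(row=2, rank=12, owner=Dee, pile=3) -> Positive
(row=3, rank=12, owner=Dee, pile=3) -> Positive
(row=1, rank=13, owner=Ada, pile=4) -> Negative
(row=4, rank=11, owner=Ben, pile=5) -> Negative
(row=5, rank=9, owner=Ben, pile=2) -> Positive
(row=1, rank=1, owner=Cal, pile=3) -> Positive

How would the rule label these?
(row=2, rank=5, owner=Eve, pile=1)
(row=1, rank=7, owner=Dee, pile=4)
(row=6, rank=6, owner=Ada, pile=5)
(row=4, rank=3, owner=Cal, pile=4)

Positive, Positive, Negative, Positive

The pattern is that an item is 'Positive' exactly when: owner is not Ada AND pile ≤ 4.
Positive: (row=2, rank=5, owner=Eve, pile=1), since owner is Eve, pile = 1. Positive: (row=1, rank=7, owner=Dee, pile=4), since owner is Dee, pile = 4. Negative: (row=6, rank=6, owner=Ada, pile=5), since owner is Ada, pile = 5. Positive: (row=4, rank=3, owner=Cal, pile=4), since owner is Cal, pile = 4.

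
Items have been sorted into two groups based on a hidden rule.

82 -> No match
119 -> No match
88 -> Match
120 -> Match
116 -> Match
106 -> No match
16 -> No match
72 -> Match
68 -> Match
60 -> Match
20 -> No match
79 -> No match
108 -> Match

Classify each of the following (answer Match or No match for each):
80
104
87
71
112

One predicate separates the groups cleanly: multiple of 4 AND at least 60.

Match, Match, No match, No match, Match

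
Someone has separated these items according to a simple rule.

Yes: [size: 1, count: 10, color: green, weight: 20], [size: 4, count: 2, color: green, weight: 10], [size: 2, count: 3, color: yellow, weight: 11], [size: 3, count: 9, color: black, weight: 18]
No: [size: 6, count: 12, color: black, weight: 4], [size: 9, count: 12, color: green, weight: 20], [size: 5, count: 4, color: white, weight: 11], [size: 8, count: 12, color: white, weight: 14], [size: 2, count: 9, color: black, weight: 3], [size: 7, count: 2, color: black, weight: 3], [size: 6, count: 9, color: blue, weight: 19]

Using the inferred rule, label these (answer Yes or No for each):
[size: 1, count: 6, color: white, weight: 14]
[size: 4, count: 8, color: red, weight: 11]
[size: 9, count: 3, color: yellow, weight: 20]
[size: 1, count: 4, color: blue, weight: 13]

Yes, Yes, No, Yes

The common property of the 'Yes' items is: size ≤ 4 AND weight ≥ 4. No 'No' item has it.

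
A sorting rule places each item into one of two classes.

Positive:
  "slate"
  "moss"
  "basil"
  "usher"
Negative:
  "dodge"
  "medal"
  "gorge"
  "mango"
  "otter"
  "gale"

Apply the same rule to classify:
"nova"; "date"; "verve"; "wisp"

Negative, Negative, Negative, Positive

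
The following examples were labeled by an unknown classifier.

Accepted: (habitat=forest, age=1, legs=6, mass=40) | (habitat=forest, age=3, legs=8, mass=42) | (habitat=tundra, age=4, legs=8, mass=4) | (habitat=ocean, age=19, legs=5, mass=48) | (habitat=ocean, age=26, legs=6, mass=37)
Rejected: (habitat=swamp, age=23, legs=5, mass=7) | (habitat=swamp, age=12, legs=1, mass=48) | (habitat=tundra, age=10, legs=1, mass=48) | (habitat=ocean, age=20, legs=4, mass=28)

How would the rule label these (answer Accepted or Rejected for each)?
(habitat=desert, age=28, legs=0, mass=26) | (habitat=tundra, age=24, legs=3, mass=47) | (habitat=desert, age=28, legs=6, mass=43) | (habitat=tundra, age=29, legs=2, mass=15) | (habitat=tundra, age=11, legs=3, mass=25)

Rejected, Rejected, Accepted, Rejected, Rejected

The pattern is that an item is 'Accepted' exactly when: age = 19 OR legs ≥ 6.
(habitat=desert, age=28, legs=0, mass=26) — age = 28, legs = 0, hence Rejected. (habitat=tundra, age=24, legs=3, mass=47) — age = 24, legs = 3, hence Rejected. (habitat=desert, age=28, legs=6, mass=43) — age = 28, legs = 6, hence Accepted. (habitat=tundra, age=29, legs=2, mass=15) — age = 29, legs = 2, hence Rejected. (habitat=tundra, age=11, legs=3, mass=25) — age = 11, legs = 3, hence Rejected.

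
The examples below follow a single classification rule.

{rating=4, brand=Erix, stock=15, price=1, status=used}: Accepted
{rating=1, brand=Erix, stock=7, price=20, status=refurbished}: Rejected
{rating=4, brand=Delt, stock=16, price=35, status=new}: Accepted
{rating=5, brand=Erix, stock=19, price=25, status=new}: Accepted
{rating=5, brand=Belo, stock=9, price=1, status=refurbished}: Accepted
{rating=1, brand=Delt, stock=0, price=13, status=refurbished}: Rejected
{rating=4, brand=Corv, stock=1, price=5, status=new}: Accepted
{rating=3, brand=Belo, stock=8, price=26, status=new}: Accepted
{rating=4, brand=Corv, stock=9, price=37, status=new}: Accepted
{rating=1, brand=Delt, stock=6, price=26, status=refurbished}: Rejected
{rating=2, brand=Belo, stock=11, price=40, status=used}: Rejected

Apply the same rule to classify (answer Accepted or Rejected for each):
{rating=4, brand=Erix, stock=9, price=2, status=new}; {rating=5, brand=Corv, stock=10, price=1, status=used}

Accepted, Accepted

One predicate separates the groups cleanly: rating ≥ 3.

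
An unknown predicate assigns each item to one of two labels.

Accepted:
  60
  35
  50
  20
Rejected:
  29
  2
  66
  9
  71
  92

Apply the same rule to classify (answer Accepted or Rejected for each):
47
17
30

One predicate separates the groups cleanly: multiple of 5.

Rejected, Rejected, Accepted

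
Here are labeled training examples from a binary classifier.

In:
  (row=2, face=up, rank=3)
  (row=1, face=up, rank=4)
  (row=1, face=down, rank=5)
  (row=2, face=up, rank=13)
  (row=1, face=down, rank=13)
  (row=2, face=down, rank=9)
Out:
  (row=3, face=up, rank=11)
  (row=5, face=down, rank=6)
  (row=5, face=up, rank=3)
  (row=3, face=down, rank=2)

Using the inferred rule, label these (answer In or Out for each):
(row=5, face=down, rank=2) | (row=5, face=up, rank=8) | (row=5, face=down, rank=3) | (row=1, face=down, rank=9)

The distinguishing property — row ≤ 2 — holds for all the 'In' cases and none of the 'Out' cases.

Out, Out, Out, In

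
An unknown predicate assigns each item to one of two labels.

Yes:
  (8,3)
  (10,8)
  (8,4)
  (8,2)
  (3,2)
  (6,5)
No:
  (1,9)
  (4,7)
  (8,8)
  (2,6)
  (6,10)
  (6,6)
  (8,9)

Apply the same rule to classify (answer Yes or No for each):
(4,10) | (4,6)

The rule appears to be: first > second.
(4,10): 4 < 10, lacks this property → No. (4,6): 4 < 6, lacks this property → No.

No, No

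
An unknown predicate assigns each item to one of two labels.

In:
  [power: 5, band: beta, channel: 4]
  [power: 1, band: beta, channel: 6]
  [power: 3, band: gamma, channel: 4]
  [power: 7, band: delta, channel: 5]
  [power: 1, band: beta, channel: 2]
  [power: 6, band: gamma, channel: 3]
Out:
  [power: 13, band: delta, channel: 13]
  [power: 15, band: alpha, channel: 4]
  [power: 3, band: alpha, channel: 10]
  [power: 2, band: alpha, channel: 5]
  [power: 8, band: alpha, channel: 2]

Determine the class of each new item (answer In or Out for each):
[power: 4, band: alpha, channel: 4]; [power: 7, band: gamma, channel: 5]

The simplest hypothesis consistent with all the labels is: band is not alpha AND power ≤ 7.
[power: 4, band: alpha, channel: 4]: band is alpha, power = 4 — does not satisfy this, so Out.
[power: 7, band: gamma, channel: 5]: band is gamma, power = 7 — satisfies this, so In.

Out, In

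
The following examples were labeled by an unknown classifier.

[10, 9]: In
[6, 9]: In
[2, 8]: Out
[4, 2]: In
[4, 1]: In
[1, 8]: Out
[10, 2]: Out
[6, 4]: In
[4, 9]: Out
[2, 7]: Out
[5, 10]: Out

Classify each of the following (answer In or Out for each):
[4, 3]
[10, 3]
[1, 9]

In, Out, Out

'In' ⟺ |first − second| ≤ 3.
In: [4, 3], since |4−3| = 1. Out: [10, 3], since |10−3| = 7. Out: [1, 9], since |1−9| = 8.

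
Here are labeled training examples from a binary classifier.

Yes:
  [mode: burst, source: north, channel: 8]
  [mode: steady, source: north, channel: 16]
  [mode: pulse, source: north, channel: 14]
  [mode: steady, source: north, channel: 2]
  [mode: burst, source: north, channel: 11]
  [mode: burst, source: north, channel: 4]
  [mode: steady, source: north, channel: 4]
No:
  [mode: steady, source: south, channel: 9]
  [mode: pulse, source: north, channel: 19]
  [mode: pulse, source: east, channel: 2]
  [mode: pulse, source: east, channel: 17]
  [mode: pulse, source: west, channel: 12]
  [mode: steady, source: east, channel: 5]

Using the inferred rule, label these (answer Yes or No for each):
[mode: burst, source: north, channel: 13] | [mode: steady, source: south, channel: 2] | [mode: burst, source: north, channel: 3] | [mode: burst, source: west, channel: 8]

Rule: source is north AND channel ≤ 16. This holds for each 'Yes' example and fails for each 'No' one.
[mode: burst, source: north, channel: 13]: Yes (source is north, channel = 13). [mode: steady, source: south, channel: 2]: No (source is south, channel = 2). [mode: burst, source: north, channel: 3]: Yes (source is north, channel = 3). [mode: burst, source: west, channel: 8]: No (source is west, channel = 8).

Yes, No, Yes, No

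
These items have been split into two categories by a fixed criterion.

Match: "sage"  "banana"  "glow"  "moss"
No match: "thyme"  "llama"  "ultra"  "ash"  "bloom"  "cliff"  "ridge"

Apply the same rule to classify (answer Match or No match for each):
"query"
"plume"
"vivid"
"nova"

A rule that fits every label: even length — true of each 'Match' example, false of each 'No match' one.
"query" → length 5 → No match. "plume" → length 5 → No match. "vivid" → length 5 → No match. "nova" → length 4 → Match.

No match, No match, No match, Match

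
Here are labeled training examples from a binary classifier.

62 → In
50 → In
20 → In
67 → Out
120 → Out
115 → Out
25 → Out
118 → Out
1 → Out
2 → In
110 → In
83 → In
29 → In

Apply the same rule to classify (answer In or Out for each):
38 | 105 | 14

In, Out, In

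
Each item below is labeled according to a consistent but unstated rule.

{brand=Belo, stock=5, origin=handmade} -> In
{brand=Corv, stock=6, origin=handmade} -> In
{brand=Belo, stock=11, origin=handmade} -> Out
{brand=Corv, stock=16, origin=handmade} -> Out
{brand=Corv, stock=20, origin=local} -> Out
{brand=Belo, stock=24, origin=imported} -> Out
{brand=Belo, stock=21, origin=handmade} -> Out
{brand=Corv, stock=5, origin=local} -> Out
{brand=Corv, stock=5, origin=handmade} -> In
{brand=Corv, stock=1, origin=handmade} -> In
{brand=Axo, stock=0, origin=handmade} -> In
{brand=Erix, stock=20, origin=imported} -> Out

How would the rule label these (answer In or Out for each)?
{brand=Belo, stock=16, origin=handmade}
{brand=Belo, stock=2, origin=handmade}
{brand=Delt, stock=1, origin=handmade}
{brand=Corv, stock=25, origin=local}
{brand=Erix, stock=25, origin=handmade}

Out, In, In, Out, Out

The pattern is that an item is 'In' exactly when: origin is handmade AND stock ≤ 6.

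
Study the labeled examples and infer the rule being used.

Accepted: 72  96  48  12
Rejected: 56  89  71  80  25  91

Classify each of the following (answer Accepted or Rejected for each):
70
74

Rejected, Rejected

The classifier is using: multiple of 3.
70: Rejected (70 = 3·23 + 1).
74: Rejected (74 = 3·24 + 2).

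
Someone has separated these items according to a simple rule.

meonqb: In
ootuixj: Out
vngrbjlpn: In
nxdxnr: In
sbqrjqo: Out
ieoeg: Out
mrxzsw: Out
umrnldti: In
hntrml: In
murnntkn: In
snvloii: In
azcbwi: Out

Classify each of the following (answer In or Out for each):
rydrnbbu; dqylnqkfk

In, In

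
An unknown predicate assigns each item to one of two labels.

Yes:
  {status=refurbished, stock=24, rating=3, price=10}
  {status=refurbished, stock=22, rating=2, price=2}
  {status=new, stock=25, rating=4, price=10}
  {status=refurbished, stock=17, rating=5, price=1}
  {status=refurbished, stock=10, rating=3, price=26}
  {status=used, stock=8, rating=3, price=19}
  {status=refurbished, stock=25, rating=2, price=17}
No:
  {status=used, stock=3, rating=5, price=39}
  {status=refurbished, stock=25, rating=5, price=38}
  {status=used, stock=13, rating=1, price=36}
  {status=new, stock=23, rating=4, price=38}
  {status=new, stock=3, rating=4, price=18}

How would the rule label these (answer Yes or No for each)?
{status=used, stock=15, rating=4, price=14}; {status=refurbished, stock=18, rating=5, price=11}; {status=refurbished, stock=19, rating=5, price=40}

'Yes' ⟺ price ≤ 26 AND stock ≥ 8.
Yes: {status=used, stock=15, rating=4, price=14}, since price = 14, stock = 15.
Yes: {status=refurbished, stock=18, rating=5, price=11}, since price = 11, stock = 18.
No: {status=refurbished, stock=19, rating=5, price=40}, since price = 40, stock = 19.

Yes, Yes, No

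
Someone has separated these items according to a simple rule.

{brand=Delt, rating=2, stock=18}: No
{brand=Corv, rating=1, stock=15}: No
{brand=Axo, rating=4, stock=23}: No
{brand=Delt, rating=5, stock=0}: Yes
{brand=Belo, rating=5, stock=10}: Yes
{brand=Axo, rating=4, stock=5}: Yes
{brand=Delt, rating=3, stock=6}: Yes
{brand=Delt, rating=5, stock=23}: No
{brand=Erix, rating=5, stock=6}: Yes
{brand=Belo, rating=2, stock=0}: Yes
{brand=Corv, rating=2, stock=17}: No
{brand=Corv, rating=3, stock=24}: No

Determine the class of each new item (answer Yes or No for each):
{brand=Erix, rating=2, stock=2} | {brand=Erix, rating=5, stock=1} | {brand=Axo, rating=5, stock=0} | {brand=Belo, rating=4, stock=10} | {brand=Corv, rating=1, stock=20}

Yes, Yes, Yes, Yes, No

The pattern is that an item is 'Yes' exactly when: stock ≤ 10.
Yes: {brand=Erix, rating=2, stock=2}, since stock = 2. Yes: {brand=Erix, rating=5, stock=1}, since stock = 1. Yes: {brand=Axo, rating=5, stock=0}, since stock = 0. Yes: {brand=Belo, rating=4, stock=10}, since stock = 10. No: {brand=Corv, rating=1, stock=20}, since stock = 20.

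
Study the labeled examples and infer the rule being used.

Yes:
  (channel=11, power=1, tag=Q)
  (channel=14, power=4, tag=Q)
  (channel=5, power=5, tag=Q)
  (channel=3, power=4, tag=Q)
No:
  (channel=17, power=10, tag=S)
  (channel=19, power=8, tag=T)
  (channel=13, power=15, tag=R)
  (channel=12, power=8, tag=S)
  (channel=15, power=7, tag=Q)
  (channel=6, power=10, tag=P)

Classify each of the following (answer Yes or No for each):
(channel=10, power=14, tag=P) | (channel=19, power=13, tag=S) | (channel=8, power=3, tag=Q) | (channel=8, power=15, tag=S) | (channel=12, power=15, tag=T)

No, No, Yes, No, No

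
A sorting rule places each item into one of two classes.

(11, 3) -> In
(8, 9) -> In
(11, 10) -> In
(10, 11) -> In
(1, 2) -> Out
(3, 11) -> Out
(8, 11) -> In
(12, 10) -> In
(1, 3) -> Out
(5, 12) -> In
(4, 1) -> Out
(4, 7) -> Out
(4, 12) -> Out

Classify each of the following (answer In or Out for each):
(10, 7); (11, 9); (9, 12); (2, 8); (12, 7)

One predicate separates the groups cleanly: first ≥ 5.

In, In, In, Out, In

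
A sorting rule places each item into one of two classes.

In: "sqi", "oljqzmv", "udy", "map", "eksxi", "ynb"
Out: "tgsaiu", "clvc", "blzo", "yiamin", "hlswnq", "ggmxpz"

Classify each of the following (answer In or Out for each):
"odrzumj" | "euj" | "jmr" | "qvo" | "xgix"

In, In, In, In, Out

A rule that fits every label: odd length — true of each 'In' example, false of each 'Out' one.
"odrzumj": length 7, passes → In.
"euj": length 3, passes → In.
"jmr": length 3, passes → In.
"qvo": length 3, passes → In.
"xgix": length 4, doesn't match → Out.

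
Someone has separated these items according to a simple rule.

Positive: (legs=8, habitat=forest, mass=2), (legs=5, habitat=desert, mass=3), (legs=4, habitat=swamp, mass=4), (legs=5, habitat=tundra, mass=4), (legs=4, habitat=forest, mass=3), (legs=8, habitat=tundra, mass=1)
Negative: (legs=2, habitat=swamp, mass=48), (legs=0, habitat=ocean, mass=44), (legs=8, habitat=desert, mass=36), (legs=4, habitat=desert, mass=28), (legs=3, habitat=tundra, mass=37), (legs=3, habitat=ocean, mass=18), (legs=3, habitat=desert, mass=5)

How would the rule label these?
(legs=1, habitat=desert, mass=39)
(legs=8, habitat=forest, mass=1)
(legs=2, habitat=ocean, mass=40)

The simplest hypothesis consistent with all the labels is: mass ≤ 4.
(legs=1, habitat=desert, mass=39) — mass = 39, hence Negative.
(legs=8, habitat=forest, mass=1) — mass = 1, hence Positive.
(legs=2, habitat=ocean, mass=40) — mass = 40, hence Negative.

Negative, Positive, Negative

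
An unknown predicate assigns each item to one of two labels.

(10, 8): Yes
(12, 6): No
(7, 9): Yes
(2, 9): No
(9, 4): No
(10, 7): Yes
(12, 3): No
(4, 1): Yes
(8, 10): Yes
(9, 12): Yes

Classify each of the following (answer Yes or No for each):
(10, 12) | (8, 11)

Yes, Yes

One predicate separates the groups cleanly: |first − second| ≤ 3.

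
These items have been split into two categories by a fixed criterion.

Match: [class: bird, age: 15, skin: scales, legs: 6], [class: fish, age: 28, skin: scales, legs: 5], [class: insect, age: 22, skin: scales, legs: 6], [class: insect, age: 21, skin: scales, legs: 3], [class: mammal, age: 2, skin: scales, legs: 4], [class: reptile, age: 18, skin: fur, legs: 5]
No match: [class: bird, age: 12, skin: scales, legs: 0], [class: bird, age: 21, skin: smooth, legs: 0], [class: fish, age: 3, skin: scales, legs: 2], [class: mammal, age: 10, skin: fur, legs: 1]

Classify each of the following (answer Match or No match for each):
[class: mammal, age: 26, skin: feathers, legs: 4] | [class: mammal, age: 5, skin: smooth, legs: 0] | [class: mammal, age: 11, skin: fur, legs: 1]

A rule that fits every label: legs ≥ 3 — true of each 'Match' example, false of each 'No match' one.
[class: mammal, age: 26, skin: feathers, legs: 4]: legs = 4, checks out → Match. [class: mammal, age: 5, skin: smooth, legs: 0]: legs = 0, doesn't qualify → No match. [class: mammal, age: 11, skin: fur, legs: 1]: legs = 1, doesn't qualify → No match.

Match, No match, No match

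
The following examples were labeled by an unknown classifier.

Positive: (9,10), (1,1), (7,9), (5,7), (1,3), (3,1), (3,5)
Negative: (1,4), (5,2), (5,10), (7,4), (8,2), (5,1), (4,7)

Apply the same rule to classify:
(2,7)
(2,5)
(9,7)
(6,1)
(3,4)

The simplest hypothesis consistent with all the labels is: |first − second| ≤ 2.
(2,7) → |2−7| = 5 → Negative. (2,5) → |2−5| = 3 → Negative. (9,7) → |9−7| = 2 → Positive. (6,1) → |6−1| = 5 → Negative. (3,4) → |3−4| = 1 → Positive.

Negative, Negative, Positive, Negative, Positive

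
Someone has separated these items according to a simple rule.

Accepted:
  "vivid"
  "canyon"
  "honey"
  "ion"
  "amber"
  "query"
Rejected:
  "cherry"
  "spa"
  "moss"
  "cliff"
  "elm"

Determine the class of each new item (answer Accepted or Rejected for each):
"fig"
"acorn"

The distinguishing property — has ≥ 2 vowels — holds for all the 'Accepted' cases and none of the 'Rejected' cases.
"fig": 1 vowel — fails the rule, so Rejected.
"acorn": 2 vowels — checks out, so Accepted.

Rejected, Accepted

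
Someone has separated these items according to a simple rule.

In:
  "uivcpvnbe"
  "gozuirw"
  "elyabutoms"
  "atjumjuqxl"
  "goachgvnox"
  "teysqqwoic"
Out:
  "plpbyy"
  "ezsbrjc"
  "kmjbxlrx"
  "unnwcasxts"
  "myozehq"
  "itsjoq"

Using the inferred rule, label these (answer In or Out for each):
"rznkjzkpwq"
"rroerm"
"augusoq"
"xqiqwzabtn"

Out, Out, In, Out

The rule appears to be: has ≥ 3 vowels.
"rznkjzkpwq" — 0 vowels, hence Out. "rroerm" — 2 vowels, hence Out. "augusoq" — 4 vowels, hence In. "xqiqwzabtn" — 2 vowels, hence Out.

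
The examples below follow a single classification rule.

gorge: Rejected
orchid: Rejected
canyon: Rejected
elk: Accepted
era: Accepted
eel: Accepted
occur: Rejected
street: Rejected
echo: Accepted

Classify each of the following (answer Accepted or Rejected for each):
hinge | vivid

Rejected, Rejected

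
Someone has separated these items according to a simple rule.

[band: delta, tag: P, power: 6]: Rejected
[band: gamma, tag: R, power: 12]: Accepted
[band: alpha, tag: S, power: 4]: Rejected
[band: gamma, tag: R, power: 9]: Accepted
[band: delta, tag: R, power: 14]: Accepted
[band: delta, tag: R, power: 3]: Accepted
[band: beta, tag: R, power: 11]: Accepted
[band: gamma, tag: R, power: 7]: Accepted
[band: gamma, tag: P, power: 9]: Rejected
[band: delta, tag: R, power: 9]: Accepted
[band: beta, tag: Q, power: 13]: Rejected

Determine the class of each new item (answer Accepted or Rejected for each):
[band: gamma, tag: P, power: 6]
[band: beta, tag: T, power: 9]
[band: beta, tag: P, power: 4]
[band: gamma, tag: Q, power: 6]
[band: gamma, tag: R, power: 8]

Rejected, Rejected, Rejected, Rejected, Accepted

The distinguishing property — tag is R — holds for all the 'Accepted' cases and none of the 'Rejected' cases.
[band: gamma, tag: P, power: 6]: Rejected (tag is P). [band: beta, tag: T, power: 9]: Rejected (tag is T). [band: beta, tag: P, power: 4]: Rejected (tag is P). [band: gamma, tag: Q, power: 6]: Rejected (tag is Q). [band: gamma, tag: R, power: 8]: Accepted (tag is R).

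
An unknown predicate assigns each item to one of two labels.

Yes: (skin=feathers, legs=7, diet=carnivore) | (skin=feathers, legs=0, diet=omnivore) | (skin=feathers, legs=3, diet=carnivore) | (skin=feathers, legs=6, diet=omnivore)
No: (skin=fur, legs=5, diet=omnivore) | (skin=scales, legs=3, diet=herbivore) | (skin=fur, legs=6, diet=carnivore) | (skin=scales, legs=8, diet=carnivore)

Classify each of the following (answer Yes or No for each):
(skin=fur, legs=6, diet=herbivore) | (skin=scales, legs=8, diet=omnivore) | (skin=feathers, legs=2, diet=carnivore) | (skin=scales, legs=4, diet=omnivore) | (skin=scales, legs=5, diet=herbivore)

No, No, Yes, No, No

'Yes' ⟺ skin is feathers.
(skin=fur, legs=6, diet=herbivore) — skin is fur, hence No. (skin=scales, legs=8, diet=omnivore) — skin is scales, hence No. (skin=feathers, legs=2, diet=carnivore) — skin is feathers, hence Yes. (skin=scales, legs=4, diet=omnivore) — skin is scales, hence No. (skin=scales, legs=5, diet=herbivore) — skin is scales, hence No.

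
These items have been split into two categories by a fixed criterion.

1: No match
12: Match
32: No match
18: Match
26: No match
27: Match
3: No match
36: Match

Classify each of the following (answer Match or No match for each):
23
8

No match, No match

Rule: multiple of 3 AND at least 12. This holds for each 'Match' example and fails for each 'No match' one.
23 — 23 = 3·7 + 2, 23 ≥ 12, hence No match. 8 — 8 = 3·2 + 2, 8 < 12, hence No match.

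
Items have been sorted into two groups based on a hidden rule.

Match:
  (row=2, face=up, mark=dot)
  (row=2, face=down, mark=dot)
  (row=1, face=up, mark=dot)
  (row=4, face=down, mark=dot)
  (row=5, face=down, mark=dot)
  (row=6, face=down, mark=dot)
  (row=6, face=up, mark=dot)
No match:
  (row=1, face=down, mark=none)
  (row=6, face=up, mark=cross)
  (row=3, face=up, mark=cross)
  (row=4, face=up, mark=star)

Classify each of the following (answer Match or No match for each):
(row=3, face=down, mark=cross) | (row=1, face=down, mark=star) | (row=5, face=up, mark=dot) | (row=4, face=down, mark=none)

Every 'Match' example satisfies: mark is dot. None of the 'No match' examples do.
(row=3, face=down, mark=cross): mark is cross — does not fit, so No match. (row=1, face=down, mark=star): mark is star — does not fit, so No match. (row=5, face=up, mark=dot): mark is dot — fits, so Match. (row=4, face=down, mark=none): mark is none — does not fit, so No match.

No match, No match, Match, No match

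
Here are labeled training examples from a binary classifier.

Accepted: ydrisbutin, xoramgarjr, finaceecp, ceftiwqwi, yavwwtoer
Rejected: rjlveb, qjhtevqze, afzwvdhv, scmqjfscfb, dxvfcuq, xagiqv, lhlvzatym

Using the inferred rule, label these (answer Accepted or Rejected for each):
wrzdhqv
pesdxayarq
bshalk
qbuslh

Rejected, Accepted, Rejected, Rejected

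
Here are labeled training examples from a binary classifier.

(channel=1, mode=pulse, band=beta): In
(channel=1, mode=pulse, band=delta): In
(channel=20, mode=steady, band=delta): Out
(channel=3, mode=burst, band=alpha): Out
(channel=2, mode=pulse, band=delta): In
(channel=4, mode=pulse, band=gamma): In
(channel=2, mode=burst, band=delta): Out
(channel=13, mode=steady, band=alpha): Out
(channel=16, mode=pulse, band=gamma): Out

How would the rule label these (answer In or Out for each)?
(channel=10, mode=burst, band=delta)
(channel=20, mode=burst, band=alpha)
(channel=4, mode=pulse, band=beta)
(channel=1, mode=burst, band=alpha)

The distinguishing property — mode is pulse AND channel ≤ 4 — holds for all the 'In' cases and none of the 'Out' cases.
(channel=10, mode=burst, band=delta) — mode is burst, channel = 10, hence Out.
(channel=20, mode=burst, band=alpha) — mode is burst, channel = 20, hence Out.
(channel=4, mode=pulse, band=beta) — mode is pulse, channel = 4, hence In.
(channel=1, mode=burst, band=alpha) — mode is burst, channel = 1, hence Out.

Out, Out, In, Out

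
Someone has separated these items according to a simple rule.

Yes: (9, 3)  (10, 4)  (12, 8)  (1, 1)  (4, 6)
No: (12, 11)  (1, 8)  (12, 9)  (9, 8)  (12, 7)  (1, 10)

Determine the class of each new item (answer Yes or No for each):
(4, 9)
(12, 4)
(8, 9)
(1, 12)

No, Yes, No, No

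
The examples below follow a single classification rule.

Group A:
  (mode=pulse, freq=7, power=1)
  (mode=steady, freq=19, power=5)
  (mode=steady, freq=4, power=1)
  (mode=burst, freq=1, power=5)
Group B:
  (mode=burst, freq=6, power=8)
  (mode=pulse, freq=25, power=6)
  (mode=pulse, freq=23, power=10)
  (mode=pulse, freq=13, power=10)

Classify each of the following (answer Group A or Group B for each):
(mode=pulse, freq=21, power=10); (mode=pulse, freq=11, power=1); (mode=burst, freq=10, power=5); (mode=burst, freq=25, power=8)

The distinguishing property — power ≤ 5 — holds for all the 'Group A' cases and none of the 'Group B' cases.
(mode=pulse, freq=21, power=10) → power = 10 → Group B.
(mode=pulse, freq=11, power=1) → power = 1 → Group A.
(mode=burst, freq=10, power=5) → power = 5 → Group A.
(mode=burst, freq=25, power=8) → power = 8 → Group B.

Group B, Group A, Group A, Group B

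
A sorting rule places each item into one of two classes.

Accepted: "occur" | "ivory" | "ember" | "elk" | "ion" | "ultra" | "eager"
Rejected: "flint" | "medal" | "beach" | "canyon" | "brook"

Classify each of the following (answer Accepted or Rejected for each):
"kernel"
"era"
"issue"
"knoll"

The rule appears to be: starts with a vowel.

Rejected, Accepted, Accepted, Rejected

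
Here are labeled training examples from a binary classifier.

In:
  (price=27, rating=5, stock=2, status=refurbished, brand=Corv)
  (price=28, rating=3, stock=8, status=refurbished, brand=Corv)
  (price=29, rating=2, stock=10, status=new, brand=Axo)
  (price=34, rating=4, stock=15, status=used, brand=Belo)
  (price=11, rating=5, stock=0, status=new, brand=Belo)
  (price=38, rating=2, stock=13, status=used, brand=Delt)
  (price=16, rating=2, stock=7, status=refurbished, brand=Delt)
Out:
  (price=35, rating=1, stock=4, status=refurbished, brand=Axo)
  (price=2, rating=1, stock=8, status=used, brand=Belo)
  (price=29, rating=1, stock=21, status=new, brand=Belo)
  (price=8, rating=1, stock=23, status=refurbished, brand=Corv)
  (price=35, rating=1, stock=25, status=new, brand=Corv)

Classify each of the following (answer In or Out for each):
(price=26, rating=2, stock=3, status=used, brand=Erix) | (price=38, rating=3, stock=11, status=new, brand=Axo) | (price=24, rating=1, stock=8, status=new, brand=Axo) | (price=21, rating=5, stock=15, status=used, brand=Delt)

In, In, Out, In

One predicate separates the groups cleanly: rating ≥ 2.
(price=26, rating=2, stock=3, status=used, brand=Erix): rating = 2 — matches, so In.
(price=38, rating=3, stock=11, status=new, brand=Axo): rating = 3 — matches, so In.
(price=24, rating=1, stock=8, status=new, brand=Axo): rating = 1 — fails the rule, so Out.
(price=21, rating=5, stock=15, status=used, brand=Delt): rating = 5 — matches, so In.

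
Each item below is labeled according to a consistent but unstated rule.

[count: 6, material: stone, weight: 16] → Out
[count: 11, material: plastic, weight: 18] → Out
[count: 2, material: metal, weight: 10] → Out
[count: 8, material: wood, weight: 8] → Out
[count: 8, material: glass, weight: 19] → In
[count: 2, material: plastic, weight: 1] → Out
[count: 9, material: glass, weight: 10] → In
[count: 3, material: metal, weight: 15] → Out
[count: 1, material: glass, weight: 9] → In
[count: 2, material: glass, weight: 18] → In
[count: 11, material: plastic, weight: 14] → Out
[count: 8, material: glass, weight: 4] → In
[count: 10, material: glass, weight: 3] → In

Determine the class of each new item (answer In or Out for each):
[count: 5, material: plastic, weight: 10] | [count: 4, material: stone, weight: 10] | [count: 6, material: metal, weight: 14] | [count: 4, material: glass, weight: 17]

Out, Out, Out, In

All 'In' examples share one property — material is glass — and every 'Out' example lacks it.
[count: 5, material: plastic, weight: 10] → material is plastic → Out.
[count: 4, material: stone, weight: 10] → material is stone → Out.
[count: 6, material: metal, weight: 14] → material is metal → Out.
[count: 4, material: glass, weight: 17] → material is glass → In.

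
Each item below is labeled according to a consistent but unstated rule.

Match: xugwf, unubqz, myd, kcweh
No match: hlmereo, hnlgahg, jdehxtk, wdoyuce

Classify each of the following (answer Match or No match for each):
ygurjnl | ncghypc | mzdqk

Every 'Match' example satisfies: length ≤ 6. None of the 'No match' examples do.

No match, No match, Match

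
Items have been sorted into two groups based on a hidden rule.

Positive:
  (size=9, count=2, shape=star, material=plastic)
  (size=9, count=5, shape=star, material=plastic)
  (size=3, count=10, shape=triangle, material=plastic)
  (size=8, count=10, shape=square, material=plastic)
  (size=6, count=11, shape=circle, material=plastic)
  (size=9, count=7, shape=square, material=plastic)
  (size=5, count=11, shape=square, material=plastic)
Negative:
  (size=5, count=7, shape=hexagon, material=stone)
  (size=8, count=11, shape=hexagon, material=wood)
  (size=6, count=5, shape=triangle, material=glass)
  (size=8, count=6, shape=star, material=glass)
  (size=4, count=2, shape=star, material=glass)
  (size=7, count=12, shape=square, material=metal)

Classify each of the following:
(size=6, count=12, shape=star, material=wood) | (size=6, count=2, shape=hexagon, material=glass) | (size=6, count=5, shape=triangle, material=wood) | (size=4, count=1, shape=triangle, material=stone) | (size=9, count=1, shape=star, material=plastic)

Negative, Negative, Negative, Negative, Positive

Comparing the two groups points to one rule — material is plastic.
Negative: (size=6, count=12, shape=star, material=wood), since material is wood.
Negative: (size=6, count=2, shape=hexagon, material=glass), since material is glass.
Negative: (size=6, count=5, shape=triangle, material=wood), since material is wood.
Negative: (size=4, count=1, shape=triangle, material=stone), since material is stone.
Positive: (size=9, count=1, shape=star, material=plastic), since material is plastic.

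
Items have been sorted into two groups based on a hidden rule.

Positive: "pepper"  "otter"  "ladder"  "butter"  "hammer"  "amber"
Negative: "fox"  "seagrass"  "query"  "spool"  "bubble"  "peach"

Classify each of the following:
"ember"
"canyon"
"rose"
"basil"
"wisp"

Positive, Negative, Negative, Negative, Negative

The classifier is using: ends with 'r'.
"ember" → ends with 'r' → Positive.
"canyon" → ends with 'n' → Negative.
"rose" → ends with 'e' → Negative.
"basil" → ends with 'l' → Negative.
"wisp" → ends with 'p' → Negative.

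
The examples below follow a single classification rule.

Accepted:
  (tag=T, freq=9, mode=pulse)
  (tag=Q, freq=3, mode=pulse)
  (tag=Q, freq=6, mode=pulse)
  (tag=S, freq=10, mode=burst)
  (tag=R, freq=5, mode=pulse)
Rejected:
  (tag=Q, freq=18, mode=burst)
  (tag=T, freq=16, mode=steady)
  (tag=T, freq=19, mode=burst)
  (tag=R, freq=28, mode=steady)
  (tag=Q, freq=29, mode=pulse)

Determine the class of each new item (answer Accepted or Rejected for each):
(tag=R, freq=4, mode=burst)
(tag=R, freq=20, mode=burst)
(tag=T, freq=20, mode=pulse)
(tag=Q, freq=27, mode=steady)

Accepted, Rejected, Rejected, Rejected

The pattern is that an item is 'Accepted' exactly when: freq ≤ 10.
Accepted: (tag=R, freq=4, mode=burst), since freq = 4.
Rejected: (tag=R, freq=20, mode=burst), since freq = 20.
Rejected: (tag=T, freq=20, mode=pulse), since freq = 20.
Rejected: (tag=Q, freq=27, mode=steady), since freq = 27.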